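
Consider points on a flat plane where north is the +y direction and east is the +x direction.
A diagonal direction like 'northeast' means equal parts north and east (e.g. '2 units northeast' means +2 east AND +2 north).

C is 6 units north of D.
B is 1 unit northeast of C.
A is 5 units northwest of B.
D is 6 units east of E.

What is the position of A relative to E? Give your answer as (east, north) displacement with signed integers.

Place E at the origin (east=0, north=0).
  D is 6 units east of E: delta (east=+6, north=+0); D at (east=6, north=0).
  C is 6 units north of D: delta (east=+0, north=+6); C at (east=6, north=6).
  B is 1 unit northeast of C: delta (east=+1, north=+1); B at (east=7, north=7).
  A is 5 units northwest of B: delta (east=-5, north=+5); A at (east=2, north=12).
Therefore A relative to E: (east=2, north=12).

Answer: A is at (east=2, north=12) relative to E.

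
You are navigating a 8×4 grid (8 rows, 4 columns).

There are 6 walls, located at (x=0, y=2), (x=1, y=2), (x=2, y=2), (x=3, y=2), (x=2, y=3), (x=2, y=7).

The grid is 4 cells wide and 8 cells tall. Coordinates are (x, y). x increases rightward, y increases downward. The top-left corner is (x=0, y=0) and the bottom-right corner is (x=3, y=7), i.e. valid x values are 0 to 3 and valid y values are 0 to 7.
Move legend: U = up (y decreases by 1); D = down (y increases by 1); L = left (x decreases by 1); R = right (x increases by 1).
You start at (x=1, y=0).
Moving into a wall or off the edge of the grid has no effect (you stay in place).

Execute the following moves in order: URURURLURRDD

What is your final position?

Answer: Final position: (x=3, y=1)

Derivation:
Start: (x=1, y=0)
  U (up): blocked, stay at (x=1, y=0)
  R (right): (x=1, y=0) -> (x=2, y=0)
  U (up): blocked, stay at (x=2, y=0)
  R (right): (x=2, y=0) -> (x=3, y=0)
  U (up): blocked, stay at (x=3, y=0)
  R (right): blocked, stay at (x=3, y=0)
  L (left): (x=3, y=0) -> (x=2, y=0)
  U (up): blocked, stay at (x=2, y=0)
  R (right): (x=2, y=0) -> (x=3, y=0)
  R (right): blocked, stay at (x=3, y=0)
  D (down): (x=3, y=0) -> (x=3, y=1)
  D (down): blocked, stay at (x=3, y=1)
Final: (x=3, y=1)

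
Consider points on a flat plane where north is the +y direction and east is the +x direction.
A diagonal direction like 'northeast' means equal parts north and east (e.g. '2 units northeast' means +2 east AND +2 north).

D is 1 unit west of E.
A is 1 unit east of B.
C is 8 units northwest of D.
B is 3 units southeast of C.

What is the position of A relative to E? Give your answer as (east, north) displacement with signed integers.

Answer: A is at (east=-5, north=5) relative to E.

Derivation:
Place E at the origin (east=0, north=0).
  D is 1 unit west of E: delta (east=-1, north=+0); D at (east=-1, north=0).
  C is 8 units northwest of D: delta (east=-8, north=+8); C at (east=-9, north=8).
  B is 3 units southeast of C: delta (east=+3, north=-3); B at (east=-6, north=5).
  A is 1 unit east of B: delta (east=+1, north=+0); A at (east=-5, north=5).
Therefore A relative to E: (east=-5, north=5).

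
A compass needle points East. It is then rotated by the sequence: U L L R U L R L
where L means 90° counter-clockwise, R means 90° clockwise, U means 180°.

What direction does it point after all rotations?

Answer: Final heading: West

Derivation:
Start: East
  U (U-turn (180°)) -> West
  L (left (90° counter-clockwise)) -> South
  L (left (90° counter-clockwise)) -> East
  R (right (90° clockwise)) -> South
  U (U-turn (180°)) -> North
  L (left (90° counter-clockwise)) -> West
  R (right (90° clockwise)) -> North
  L (left (90° counter-clockwise)) -> West
Final: West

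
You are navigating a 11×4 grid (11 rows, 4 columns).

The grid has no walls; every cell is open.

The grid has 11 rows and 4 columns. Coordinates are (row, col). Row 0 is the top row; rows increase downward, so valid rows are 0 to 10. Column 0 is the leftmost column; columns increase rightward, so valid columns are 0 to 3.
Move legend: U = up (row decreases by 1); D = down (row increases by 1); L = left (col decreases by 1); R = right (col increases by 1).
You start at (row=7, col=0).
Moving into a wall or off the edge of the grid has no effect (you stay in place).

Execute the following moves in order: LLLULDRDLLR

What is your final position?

Answer: Final position: (row=8, col=1)

Derivation:
Start: (row=7, col=0)
  [×3]L (left): blocked, stay at (row=7, col=0)
  U (up): (row=7, col=0) -> (row=6, col=0)
  L (left): blocked, stay at (row=6, col=0)
  D (down): (row=6, col=0) -> (row=7, col=0)
  R (right): (row=7, col=0) -> (row=7, col=1)
  D (down): (row=7, col=1) -> (row=8, col=1)
  L (left): (row=8, col=1) -> (row=8, col=0)
  L (left): blocked, stay at (row=8, col=0)
  R (right): (row=8, col=0) -> (row=8, col=1)
Final: (row=8, col=1)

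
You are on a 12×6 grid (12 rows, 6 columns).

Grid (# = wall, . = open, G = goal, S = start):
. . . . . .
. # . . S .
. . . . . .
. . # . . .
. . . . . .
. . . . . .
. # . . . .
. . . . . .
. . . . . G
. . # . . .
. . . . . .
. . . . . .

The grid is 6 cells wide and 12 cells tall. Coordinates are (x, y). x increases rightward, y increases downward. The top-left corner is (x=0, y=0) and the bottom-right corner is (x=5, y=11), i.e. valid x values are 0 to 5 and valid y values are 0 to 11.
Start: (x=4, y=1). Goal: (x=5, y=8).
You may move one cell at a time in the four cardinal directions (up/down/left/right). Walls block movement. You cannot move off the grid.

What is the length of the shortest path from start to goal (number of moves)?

Answer: Shortest path length: 8

Derivation:
BFS from (x=4, y=1) until reaching (x=5, y=8):
  Distance 0: (x=4, y=1)
  Distance 1: (x=4, y=0), (x=3, y=1), (x=5, y=1), (x=4, y=2)
  Distance 2: (x=3, y=0), (x=5, y=0), (x=2, y=1), (x=3, y=2), (x=5, y=2), (x=4, y=3)
  Distance 3: (x=2, y=0), (x=2, y=2), (x=3, y=3), (x=5, y=3), (x=4, y=4)
  Distance 4: (x=1, y=0), (x=1, y=2), (x=3, y=4), (x=5, y=4), (x=4, y=5)
  Distance 5: (x=0, y=0), (x=0, y=2), (x=1, y=3), (x=2, y=4), (x=3, y=5), (x=5, y=5), (x=4, y=6)
  Distance 6: (x=0, y=1), (x=0, y=3), (x=1, y=4), (x=2, y=5), (x=3, y=6), (x=5, y=6), (x=4, y=7)
  Distance 7: (x=0, y=4), (x=1, y=5), (x=2, y=6), (x=3, y=7), (x=5, y=7), (x=4, y=8)
  Distance 8: (x=0, y=5), (x=2, y=7), (x=3, y=8), (x=5, y=8), (x=4, y=9)  <- goal reached here
One shortest path (8 moves): (x=4, y=1) -> (x=5, y=1) -> (x=5, y=2) -> (x=5, y=3) -> (x=5, y=4) -> (x=5, y=5) -> (x=5, y=6) -> (x=5, y=7) -> (x=5, y=8)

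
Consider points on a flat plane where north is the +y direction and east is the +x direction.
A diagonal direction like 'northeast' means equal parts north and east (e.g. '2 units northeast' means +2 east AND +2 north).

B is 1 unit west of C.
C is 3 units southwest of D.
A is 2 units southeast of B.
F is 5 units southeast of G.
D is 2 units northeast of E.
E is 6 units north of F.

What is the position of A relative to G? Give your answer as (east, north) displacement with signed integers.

Place G at the origin (east=0, north=0).
  F is 5 units southeast of G: delta (east=+5, north=-5); F at (east=5, north=-5).
  E is 6 units north of F: delta (east=+0, north=+6); E at (east=5, north=1).
  D is 2 units northeast of E: delta (east=+2, north=+2); D at (east=7, north=3).
  C is 3 units southwest of D: delta (east=-3, north=-3); C at (east=4, north=0).
  B is 1 unit west of C: delta (east=-1, north=+0); B at (east=3, north=0).
  A is 2 units southeast of B: delta (east=+2, north=-2); A at (east=5, north=-2).
Therefore A relative to G: (east=5, north=-2).

Answer: A is at (east=5, north=-2) relative to G.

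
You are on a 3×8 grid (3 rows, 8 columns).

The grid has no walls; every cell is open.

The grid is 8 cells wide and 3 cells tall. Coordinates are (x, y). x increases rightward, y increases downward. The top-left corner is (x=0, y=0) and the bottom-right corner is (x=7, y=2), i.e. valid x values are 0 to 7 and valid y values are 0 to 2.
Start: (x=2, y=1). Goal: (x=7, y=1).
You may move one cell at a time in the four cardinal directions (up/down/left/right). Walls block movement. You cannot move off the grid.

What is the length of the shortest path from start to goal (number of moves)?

BFS from (x=2, y=1) until reaching (x=7, y=1):
  Distance 0: (x=2, y=1)
  Distance 1: (x=2, y=0), (x=1, y=1), (x=3, y=1), (x=2, y=2)
  Distance 2: (x=1, y=0), (x=3, y=0), (x=0, y=1), (x=4, y=1), (x=1, y=2), (x=3, y=2)
  Distance 3: (x=0, y=0), (x=4, y=0), (x=5, y=1), (x=0, y=2), (x=4, y=2)
  Distance 4: (x=5, y=0), (x=6, y=1), (x=5, y=2)
  Distance 5: (x=6, y=0), (x=7, y=1), (x=6, y=2)  <- goal reached here
One shortest path (5 moves): (x=2, y=1) -> (x=3, y=1) -> (x=4, y=1) -> (x=5, y=1) -> (x=6, y=1) -> (x=7, y=1)

Answer: Shortest path length: 5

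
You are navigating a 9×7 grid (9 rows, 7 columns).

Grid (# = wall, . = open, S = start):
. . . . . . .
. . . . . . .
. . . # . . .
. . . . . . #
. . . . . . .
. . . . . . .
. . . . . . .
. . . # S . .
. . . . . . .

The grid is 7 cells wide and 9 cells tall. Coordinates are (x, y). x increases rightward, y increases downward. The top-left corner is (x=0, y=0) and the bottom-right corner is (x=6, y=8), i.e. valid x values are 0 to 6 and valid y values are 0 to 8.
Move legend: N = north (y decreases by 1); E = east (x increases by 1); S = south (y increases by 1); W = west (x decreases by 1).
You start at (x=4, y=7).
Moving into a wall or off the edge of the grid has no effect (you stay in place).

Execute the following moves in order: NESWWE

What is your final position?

Start: (x=4, y=7)
  N (north): (x=4, y=7) -> (x=4, y=6)
  E (east): (x=4, y=6) -> (x=5, y=6)
  S (south): (x=5, y=6) -> (x=5, y=7)
  W (west): (x=5, y=7) -> (x=4, y=7)
  W (west): blocked, stay at (x=4, y=7)
  E (east): (x=4, y=7) -> (x=5, y=7)
Final: (x=5, y=7)

Answer: Final position: (x=5, y=7)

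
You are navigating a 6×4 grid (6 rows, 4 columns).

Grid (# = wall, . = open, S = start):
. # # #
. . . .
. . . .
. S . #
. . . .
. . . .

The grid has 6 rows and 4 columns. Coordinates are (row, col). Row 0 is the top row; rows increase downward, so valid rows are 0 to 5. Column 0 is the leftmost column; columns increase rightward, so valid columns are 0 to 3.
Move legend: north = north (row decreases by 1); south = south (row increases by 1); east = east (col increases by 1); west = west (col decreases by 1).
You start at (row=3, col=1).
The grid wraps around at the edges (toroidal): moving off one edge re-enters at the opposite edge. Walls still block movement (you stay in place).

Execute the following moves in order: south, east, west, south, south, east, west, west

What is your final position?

Answer: Final position: (row=5, col=0)

Derivation:
Start: (row=3, col=1)
  south (south): (row=3, col=1) -> (row=4, col=1)
  east (east): (row=4, col=1) -> (row=4, col=2)
  west (west): (row=4, col=2) -> (row=4, col=1)
  south (south): (row=4, col=1) -> (row=5, col=1)
  south (south): blocked, stay at (row=5, col=1)
  east (east): (row=5, col=1) -> (row=5, col=2)
  west (west): (row=5, col=2) -> (row=5, col=1)
  west (west): (row=5, col=1) -> (row=5, col=0)
Final: (row=5, col=0)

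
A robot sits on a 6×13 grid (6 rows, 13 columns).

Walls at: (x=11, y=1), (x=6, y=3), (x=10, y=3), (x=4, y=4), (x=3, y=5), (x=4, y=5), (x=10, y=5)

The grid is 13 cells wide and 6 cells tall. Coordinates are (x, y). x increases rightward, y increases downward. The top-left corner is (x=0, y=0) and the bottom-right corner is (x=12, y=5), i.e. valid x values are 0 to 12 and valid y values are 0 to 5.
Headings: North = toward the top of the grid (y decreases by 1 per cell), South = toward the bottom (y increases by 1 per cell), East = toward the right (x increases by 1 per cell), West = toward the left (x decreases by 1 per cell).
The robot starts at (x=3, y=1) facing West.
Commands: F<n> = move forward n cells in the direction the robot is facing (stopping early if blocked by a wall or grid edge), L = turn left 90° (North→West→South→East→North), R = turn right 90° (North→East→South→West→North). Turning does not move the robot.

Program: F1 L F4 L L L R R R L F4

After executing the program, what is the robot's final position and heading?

Start: (x=3, y=1), facing West
  F1: move forward 1, now at (x=2, y=1)
  L: turn left, now facing South
  F4: move forward 4, now at (x=2, y=5)
  L: turn left, now facing East
  L: turn left, now facing North
  L: turn left, now facing West
  R: turn right, now facing North
  R: turn right, now facing East
  R: turn right, now facing South
  L: turn left, now facing East
  F4: move forward 0/4 (blocked), now at (x=2, y=5)
Final: (x=2, y=5), facing East

Answer: Final position: (x=2, y=5), facing East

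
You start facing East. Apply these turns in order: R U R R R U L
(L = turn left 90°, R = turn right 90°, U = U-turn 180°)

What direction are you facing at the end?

Answer: Final heading: North

Derivation:
Start: East
  R (right (90° clockwise)) -> South
  U (U-turn (180°)) -> North
  R (right (90° clockwise)) -> East
  R (right (90° clockwise)) -> South
  R (right (90° clockwise)) -> West
  U (U-turn (180°)) -> East
  L (left (90° counter-clockwise)) -> North
Final: North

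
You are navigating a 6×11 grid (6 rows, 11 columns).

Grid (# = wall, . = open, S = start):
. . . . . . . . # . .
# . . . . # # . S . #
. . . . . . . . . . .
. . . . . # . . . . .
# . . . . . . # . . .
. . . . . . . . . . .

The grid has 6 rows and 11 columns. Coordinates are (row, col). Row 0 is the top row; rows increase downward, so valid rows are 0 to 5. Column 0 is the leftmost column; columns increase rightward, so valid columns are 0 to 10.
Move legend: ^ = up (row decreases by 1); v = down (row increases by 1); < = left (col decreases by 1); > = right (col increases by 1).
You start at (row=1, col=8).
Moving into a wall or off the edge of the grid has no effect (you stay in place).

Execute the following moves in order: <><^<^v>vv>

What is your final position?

Answer: Final position: (row=2, col=8)

Derivation:
Start: (row=1, col=8)
  < (left): (row=1, col=8) -> (row=1, col=7)
  > (right): (row=1, col=7) -> (row=1, col=8)
  < (left): (row=1, col=8) -> (row=1, col=7)
  ^ (up): (row=1, col=7) -> (row=0, col=7)
  < (left): (row=0, col=7) -> (row=0, col=6)
  ^ (up): blocked, stay at (row=0, col=6)
  v (down): blocked, stay at (row=0, col=6)
  > (right): (row=0, col=6) -> (row=0, col=7)
  v (down): (row=0, col=7) -> (row=1, col=7)
  v (down): (row=1, col=7) -> (row=2, col=7)
  > (right): (row=2, col=7) -> (row=2, col=8)
Final: (row=2, col=8)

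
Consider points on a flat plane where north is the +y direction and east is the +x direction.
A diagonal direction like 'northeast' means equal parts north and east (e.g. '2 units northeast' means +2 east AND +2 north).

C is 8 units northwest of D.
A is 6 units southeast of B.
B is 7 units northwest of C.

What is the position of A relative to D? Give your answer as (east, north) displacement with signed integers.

Answer: A is at (east=-9, north=9) relative to D.

Derivation:
Place D at the origin (east=0, north=0).
  C is 8 units northwest of D: delta (east=-8, north=+8); C at (east=-8, north=8).
  B is 7 units northwest of C: delta (east=-7, north=+7); B at (east=-15, north=15).
  A is 6 units southeast of B: delta (east=+6, north=-6); A at (east=-9, north=9).
Therefore A relative to D: (east=-9, north=9).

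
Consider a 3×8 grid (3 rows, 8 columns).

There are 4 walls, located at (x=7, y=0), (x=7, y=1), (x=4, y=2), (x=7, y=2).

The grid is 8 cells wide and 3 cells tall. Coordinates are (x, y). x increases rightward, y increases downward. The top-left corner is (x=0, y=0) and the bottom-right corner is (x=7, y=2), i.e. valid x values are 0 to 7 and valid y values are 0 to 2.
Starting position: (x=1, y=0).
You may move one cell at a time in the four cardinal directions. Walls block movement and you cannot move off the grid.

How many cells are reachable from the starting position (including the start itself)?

BFS flood-fill from (x=1, y=0):
  Distance 0: (x=1, y=0)
  Distance 1: (x=0, y=0), (x=2, y=0), (x=1, y=1)
  Distance 2: (x=3, y=0), (x=0, y=1), (x=2, y=1), (x=1, y=2)
  Distance 3: (x=4, y=0), (x=3, y=1), (x=0, y=2), (x=2, y=2)
  Distance 4: (x=5, y=0), (x=4, y=1), (x=3, y=2)
  Distance 5: (x=6, y=0), (x=5, y=1)
  Distance 6: (x=6, y=1), (x=5, y=2)
  Distance 7: (x=6, y=2)
Total reachable: 20 (grid has 20 open cells total)

Answer: Reachable cells: 20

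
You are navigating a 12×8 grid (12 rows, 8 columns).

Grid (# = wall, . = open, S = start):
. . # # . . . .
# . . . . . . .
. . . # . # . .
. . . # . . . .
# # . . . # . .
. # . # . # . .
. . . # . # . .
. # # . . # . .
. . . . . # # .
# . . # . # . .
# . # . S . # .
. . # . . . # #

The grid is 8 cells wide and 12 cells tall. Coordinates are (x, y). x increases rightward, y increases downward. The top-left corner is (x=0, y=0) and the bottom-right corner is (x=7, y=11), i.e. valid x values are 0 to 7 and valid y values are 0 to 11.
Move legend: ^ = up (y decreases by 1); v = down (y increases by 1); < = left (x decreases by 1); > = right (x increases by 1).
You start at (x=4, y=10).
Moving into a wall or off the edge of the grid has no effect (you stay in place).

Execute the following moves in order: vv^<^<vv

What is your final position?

Answer: Final position: (x=3, y=11)

Derivation:
Start: (x=4, y=10)
  v (down): (x=4, y=10) -> (x=4, y=11)
  v (down): blocked, stay at (x=4, y=11)
  ^ (up): (x=4, y=11) -> (x=4, y=10)
  < (left): (x=4, y=10) -> (x=3, y=10)
  ^ (up): blocked, stay at (x=3, y=10)
  < (left): blocked, stay at (x=3, y=10)
  v (down): (x=3, y=10) -> (x=3, y=11)
  v (down): blocked, stay at (x=3, y=11)
Final: (x=3, y=11)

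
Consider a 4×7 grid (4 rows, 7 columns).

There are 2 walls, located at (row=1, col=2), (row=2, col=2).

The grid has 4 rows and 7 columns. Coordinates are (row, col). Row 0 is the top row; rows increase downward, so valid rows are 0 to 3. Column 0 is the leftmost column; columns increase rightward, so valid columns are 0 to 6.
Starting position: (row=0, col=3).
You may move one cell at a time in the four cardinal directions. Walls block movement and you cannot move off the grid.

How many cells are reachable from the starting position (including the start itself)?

BFS flood-fill from (row=0, col=3):
  Distance 0: (row=0, col=3)
  Distance 1: (row=0, col=2), (row=0, col=4), (row=1, col=3)
  Distance 2: (row=0, col=1), (row=0, col=5), (row=1, col=4), (row=2, col=3)
  Distance 3: (row=0, col=0), (row=0, col=6), (row=1, col=1), (row=1, col=5), (row=2, col=4), (row=3, col=3)
  Distance 4: (row=1, col=0), (row=1, col=6), (row=2, col=1), (row=2, col=5), (row=3, col=2), (row=3, col=4)
  Distance 5: (row=2, col=0), (row=2, col=6), (row=3, col=1), (row=3, col=5)
  Distance 6: (row=3, col=0), (row=3, col=6)
Total reachable: 26 (grid has 26 open cells total)

Answer: Reachable cells: 26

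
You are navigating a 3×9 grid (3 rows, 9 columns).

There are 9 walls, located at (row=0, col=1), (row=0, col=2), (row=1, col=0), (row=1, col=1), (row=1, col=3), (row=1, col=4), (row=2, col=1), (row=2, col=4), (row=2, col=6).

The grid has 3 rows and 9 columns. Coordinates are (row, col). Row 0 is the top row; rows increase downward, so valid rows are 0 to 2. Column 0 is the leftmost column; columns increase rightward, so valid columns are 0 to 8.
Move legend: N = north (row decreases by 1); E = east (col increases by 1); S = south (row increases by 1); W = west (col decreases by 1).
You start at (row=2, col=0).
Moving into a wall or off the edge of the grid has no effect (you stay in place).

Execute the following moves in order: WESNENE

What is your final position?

Start: (row=2, col=0)
  W (west): blocked, stay at (row=2, col=0)
  E (east): blocked, stay at (row=2, col=0)
  S (south): blocked, stay at (row=2, col=0)
  N (north): blocked, stay at (row=2, col=0)
  E (east): blocked, stay at (row=2, col=0)
  N (north): blocked, stay at (row=2, col=0)
  E (east): blocked, stay at (row=2, col=0)
Final: (row=2, col=0)

Answer: Final position: (row=2, col=0)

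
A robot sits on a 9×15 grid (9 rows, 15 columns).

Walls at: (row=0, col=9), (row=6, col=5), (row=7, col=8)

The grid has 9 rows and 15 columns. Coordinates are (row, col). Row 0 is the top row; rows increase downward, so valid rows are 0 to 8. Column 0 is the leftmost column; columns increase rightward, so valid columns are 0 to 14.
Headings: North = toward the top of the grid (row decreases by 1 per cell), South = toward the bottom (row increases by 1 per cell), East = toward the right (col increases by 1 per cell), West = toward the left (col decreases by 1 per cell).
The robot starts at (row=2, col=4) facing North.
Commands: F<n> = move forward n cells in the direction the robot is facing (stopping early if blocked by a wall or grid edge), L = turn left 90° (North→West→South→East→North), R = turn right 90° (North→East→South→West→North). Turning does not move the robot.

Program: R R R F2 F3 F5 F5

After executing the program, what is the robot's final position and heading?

Start: (row=2, col=4), facing North
  R: turn right, now facing East
  R: turn right, now facing South
  R: turn right, now facing West
  F2: move forward 2, now at (row=2, col=2)
  F3: move forward 2/3 (blocked), now at (row=2, col=0)
  F5: move forward 0/5 (blocked), now at (row=2, col=0)
  F5: move forward 0/5 (blocked), now at (row=2, col=0)
Final: (row=2, col=0), facing West

Answer: Final position: (row=2, col=0), facing West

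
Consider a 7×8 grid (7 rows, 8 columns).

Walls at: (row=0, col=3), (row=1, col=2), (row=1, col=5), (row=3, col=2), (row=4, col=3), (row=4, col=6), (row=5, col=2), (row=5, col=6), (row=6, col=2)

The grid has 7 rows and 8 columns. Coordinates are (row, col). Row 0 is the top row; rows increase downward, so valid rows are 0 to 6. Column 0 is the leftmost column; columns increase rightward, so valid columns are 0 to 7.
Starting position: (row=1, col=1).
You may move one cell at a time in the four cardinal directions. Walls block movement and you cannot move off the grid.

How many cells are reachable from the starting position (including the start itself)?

Answer: Reachable cells: 47

Derivation:
BFS flood-fill from (row=1, col=1):
  Distance 0: (row=1, col=1)
  Distance 1: (row=0, col=1), (row=1, col=0), (row=2, col=1)
  Distance 2: (row=0, col=0), (row=0, col=2), (row=2, col=0), (row=2, col=2), (row=3, col=1)
  Distance 3: (row=2, col=3), (row=3, col=0), (row=4, col=1)
  Distance 4: (row=1, col=3), (row=2, col=4), (row=3, col=3), (row=4, col=0), (row=4, col=2), (row=5, col=1)
  Distance 5: (row=1, col=4), (row=2, col=5), (row=3, col=4), (row=5, col=0), (row=6, col=1)
  Distance 6: (row=0, col=4), (row=2, col=6), (row=3, col=5), (row=4, col=4), (row=6, col=0)
  Distance 7: (row=0, col=5), (row=1, col=6), (row=2, col=7), (row=3, col=6), (row=4, col=5), (row=5, col=4)
  Distance 8: (row=0, col=6), (row=1, col=7), (row=3, col=7), (row=5, col=3), (row=5, col=5), (row=6, col=4)
  Distance 9: (row=0, col=7), (row=4, col=7), (row=6, col=3), (row=6, col=5)
  Distance 10: (row=5, col=7), (row=6, col=6)
  Distance 11: (row=6, col=7)
Total reachable: 47 (grid has 47 open cells total)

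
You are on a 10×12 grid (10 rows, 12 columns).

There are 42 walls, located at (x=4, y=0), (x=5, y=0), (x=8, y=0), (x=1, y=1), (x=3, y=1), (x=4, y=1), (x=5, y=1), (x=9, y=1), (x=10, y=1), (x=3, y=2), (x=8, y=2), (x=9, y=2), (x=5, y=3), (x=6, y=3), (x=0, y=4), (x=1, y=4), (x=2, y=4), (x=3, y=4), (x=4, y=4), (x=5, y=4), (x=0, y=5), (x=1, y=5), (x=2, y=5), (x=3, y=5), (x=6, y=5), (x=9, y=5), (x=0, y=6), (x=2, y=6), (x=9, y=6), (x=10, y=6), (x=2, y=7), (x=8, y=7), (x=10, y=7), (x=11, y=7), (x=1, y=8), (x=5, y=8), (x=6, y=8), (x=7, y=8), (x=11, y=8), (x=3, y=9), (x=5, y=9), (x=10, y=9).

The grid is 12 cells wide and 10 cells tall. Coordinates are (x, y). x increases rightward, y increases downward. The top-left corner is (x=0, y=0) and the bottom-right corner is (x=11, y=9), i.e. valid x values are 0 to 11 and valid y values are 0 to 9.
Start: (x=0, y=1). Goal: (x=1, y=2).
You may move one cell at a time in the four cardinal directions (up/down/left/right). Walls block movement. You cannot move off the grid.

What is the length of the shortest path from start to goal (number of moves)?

BFS from (x=0, y=1) until reaching (x=1, y=2):
  Distance 0: (x=0, y=1)
  Distance 1: (x=0, y=0), (x=0, y=2)
  Distance 2: (x=1, y=0), (x=1, y=2), (x=0, y=3)  <- goal reached here
One shortest path (2 moves): (x=0, y=1) -> (x=0, y=2) -> (x=1, y=2)

Answer: Shortest path length: 2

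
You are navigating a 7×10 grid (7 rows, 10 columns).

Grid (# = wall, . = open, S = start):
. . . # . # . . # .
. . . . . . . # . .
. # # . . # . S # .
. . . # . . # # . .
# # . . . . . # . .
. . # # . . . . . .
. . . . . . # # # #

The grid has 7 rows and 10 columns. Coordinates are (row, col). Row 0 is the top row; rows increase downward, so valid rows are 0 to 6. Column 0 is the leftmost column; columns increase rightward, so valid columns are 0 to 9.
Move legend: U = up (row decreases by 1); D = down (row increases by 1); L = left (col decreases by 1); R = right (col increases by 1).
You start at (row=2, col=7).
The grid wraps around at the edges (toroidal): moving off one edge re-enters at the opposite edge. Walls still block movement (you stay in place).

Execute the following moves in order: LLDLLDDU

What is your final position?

Answer: Final position: (row=1, col=6)

Derivation:
Start: (row=2, col=7)
  L (left): (row=2, col=7) -> (row=2, col=6)
  L (left): blocked, stay at (row=2, col=6)
  D (down): blocked, stay at (row=2, col=6)
  L (left): blocked, stay at (row=2, col=6)
  L (left): blocked, stay at (row=2, col=6)
  D (down): blocked, stay at (row=2, col=6)
  D (down): blocked, stay at (row=2, col=6)
  U (up): (row=2, col=6) -> (row=1, col=6)
Final: (row=1, col=6)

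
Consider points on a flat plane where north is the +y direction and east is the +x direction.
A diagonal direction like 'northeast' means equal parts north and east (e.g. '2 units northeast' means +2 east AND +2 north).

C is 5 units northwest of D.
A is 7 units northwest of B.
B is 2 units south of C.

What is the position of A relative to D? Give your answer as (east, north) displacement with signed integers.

Place D at the origin (east=0, north=0).
  C is 5 units northwest of D: delta (east=-5, north=+5); C at (east=-5, north=5).
  B is 2 units south of C: delta (east=+0, north=-2); B at (east=-5, north=3).
  A is 7 units northwest of B: delta (east=-7, north=+7); A at (east=-12, north=10).
Therefore A relative to D: (east=-12, north=10).

Answer: A is at (east=-12, north=10) relative to D.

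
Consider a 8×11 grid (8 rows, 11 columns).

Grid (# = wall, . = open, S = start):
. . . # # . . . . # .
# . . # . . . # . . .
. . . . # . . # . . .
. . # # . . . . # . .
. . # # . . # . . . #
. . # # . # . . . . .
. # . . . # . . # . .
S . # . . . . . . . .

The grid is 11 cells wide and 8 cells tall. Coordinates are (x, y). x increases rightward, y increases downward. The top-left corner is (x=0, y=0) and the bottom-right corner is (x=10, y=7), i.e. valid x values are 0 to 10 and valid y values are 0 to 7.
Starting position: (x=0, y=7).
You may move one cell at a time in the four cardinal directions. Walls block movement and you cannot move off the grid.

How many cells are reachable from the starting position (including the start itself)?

Answer: Reachable cells: 18

Derivation:
BFS flood-fill from (x=0, y=7):
  Distance 0: (x=0, y=7)
  Distance 1: (x=0, y=6), (x=1, y=7)
  Distance 2: (x=0, y=5)
  Distance 3: (x=0, y=4), (x=1, y=5)
  Distance 4: (x=0, y=3), (x=1, y=4)
  Distance 5: (x=0, y=2), (x=1, y=3)
  Distance 6: (x=1, y=2)
  Distance 7: (x=1, y=1), (x=2, y=2)
  Distance 8: (x=1, y=0), (x=2, y=1), (x=3, y=2)
  Distance 9: (x=0, y=0), (x=2, y=0)
Total reachable: 18 (grid has 66 open cells total)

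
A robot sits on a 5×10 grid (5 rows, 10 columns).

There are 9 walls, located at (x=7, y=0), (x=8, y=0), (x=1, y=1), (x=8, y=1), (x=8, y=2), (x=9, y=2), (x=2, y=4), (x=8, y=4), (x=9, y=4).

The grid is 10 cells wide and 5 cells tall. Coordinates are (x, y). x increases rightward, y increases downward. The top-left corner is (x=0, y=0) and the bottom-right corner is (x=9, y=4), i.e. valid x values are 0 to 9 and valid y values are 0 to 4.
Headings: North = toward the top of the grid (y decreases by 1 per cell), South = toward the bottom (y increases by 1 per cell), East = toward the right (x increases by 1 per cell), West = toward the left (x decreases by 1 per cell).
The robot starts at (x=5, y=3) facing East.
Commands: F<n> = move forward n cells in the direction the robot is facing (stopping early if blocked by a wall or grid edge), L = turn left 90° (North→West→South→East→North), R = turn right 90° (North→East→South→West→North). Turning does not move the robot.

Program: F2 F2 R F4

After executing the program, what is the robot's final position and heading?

Start: (x=5, y=3), facing East
  F2: move forward 2, now at (x=7, y=3)
  F2: move forward 2, now at (x=9, y=3)
  R: turn right, now facing South
  F4: move forward 0/4 (blocked), now at (x=9, y=3)
Final: (x=9, y=3), facing South

Answer: Final position: (x=9, y=3), facing South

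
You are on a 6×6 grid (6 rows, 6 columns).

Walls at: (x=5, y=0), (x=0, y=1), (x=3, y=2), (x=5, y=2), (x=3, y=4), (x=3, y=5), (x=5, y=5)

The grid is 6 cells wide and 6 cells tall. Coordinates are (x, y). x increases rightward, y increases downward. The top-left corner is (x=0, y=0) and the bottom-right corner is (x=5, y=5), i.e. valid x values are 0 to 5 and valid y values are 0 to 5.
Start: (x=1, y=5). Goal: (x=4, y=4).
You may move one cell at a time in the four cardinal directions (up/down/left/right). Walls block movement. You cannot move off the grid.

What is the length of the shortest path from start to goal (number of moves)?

BFS from (x=1, y=5) until reaching (x=4, y=4):
  Distance 0: (x=1, y=5)
  Distance 1: (x=1, y=4), (x=0, y=5), (x=2, y=5)
  Distance 2: (x=1, y=3), (x=0, y=4), (x=2, y=4)
  Distance 3: (x=1, y=2), (x=0, y=3), (x=2, y=3)
  Distance 4: (x=1, y=1), (x=0, y=2), (x=2, y=2), (x=3, y=3)
  Distance 5: (x=1, y=0), (x=2, y=1), (x=4, y=3)
  Distance 6: (x=0, y=0), (x=2, y=0), (x=3, y=1), (x=4, y=2), (x=5, y=3), (x=4, y=4)  <- goal reached here
One shortest path (6 moves): (x=1, y=5) -> (x=2, y=5) -> (x=2, y=4) -> (x=2, y=3) -> (x=3, y=3) -> (x=4, y=3) -> (x=4, y=4)

Answer: Shortest path length: 6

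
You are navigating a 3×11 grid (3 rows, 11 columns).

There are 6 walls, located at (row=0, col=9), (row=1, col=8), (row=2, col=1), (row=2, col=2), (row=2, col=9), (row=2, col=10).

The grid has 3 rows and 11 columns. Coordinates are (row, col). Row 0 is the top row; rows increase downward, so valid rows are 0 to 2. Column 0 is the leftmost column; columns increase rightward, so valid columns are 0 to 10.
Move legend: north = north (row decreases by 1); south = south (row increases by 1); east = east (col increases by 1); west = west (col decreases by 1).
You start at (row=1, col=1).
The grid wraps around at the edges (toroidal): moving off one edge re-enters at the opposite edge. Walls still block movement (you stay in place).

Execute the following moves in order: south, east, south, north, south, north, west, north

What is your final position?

Answer: Final position: (row=0, col=1)

Derivation:
Start: (row=1, col=1)
  south (south): blocked, stay at (row=1, col=1)
  east (east): (row=1, col=1) -> (row=1, col=2)
  south (south): blocked, stay at (row=1, col=2)
  north (north): (row=1, col=2) -> (row=0, col=2)
  south (south): (row=0, col=2) -> (row=1, col=2)
  north (north): (row=1, col=2) -> (row=0, col=2)
  west (west): (row=0, col=2) -> (row=0, col=1)
  north (north): blocked, stay at (row=0, col=1)
Final: (row=0, col=1)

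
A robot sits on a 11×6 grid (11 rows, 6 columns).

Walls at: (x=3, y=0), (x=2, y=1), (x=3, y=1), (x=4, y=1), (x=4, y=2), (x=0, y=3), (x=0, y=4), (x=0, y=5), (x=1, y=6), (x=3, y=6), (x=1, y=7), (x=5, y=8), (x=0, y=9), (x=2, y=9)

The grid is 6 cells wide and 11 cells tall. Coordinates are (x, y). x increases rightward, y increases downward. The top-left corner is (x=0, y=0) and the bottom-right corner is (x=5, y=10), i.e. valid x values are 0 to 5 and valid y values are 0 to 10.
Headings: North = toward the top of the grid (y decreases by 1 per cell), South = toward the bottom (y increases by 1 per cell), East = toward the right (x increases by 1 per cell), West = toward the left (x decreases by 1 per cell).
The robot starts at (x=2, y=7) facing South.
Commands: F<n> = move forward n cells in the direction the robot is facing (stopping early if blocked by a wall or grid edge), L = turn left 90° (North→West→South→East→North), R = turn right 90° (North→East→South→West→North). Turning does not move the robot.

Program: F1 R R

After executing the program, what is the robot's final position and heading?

Answer: Final position: (x=2, y=8), facing North

Derivation:
Start: (x=2, y=7), facing South
  F1: move forward 1, now at (x=2, y=8)
  R: turn right, now facing West
  R: turn right, now facing North
Final: (x=2, y=8), facing North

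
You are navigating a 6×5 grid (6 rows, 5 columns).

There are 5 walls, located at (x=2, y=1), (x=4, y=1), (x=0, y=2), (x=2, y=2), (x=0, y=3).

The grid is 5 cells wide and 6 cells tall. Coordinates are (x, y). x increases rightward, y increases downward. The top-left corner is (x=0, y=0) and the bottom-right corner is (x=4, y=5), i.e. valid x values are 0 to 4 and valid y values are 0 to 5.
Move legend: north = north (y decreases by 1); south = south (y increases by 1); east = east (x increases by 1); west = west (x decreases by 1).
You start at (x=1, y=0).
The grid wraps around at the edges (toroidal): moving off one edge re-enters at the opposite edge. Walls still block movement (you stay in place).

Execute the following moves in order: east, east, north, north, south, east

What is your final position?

Answer: Final position: (x=4, y=5)

Derivation:
Start: (x=1, y=0)
  east (east): (x=1, y=0) -> (x=2, y=0)
  east (east): (x=2, y=0) -> (x=3, y=0)
  north (north): (x=3, y=0) -> (x=3, y=5)
  north (north): (x=3, y=5) -> (x=3, y=4)
  south (south): (x=3, y=4) -> (x=3, y=5)
  east (east): (x=3, y=5) -> (x=4, y=5)
Final: (x=4, y=5)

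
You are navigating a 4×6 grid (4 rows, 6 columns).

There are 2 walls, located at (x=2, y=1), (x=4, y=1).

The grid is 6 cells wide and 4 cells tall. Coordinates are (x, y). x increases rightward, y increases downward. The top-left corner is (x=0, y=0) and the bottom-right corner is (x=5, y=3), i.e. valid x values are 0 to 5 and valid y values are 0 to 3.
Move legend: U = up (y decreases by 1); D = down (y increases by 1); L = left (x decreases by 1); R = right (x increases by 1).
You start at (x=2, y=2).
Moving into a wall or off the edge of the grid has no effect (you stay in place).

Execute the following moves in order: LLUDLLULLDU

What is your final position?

Answer: Final position: (x=0, y=1)

Derivation:
Start: (x=2, y=2)
  L (left): (x=2, y=2) -> (x=1, y=2)
  L (left): (x=1, y=2) -> (x=0, y=2)
  U (up): (x=0, y=2) -> (x=0, y=1)
  D (down): (x=0, y=1) -> (x=0, y=2)
  L (left): blocked, stay at (x=0, y=2)
  L (left): blocked, stay at (x=0, y=2)
  U (up): (x=0, y=2) -> (x=0, y=1)
  L (left): blocked, stay at (x=0, y=1)
  L (left): blocked, stay at (x=0, y=1)
  D (down): (x=0, y=1) -> (x=0, y=2)
  U (up): (x=0, y=2) -> (x=0, y=1)
Final: (x=0, y=1)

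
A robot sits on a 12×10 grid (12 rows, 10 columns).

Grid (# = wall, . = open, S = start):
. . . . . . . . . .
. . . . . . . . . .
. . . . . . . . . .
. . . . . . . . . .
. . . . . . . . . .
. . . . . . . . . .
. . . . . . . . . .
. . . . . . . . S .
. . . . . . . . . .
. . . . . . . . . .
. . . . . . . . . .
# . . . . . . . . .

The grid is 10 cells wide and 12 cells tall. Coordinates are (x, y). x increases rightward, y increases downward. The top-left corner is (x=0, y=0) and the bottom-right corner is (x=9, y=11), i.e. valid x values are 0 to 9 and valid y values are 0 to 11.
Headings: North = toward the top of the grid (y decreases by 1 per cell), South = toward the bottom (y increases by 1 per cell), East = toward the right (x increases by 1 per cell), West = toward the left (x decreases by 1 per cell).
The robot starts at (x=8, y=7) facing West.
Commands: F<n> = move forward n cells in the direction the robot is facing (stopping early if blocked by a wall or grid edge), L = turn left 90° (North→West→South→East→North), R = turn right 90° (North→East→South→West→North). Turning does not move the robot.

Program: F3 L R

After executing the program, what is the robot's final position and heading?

Start: (x=8, y=7), facing West
  F3: move forward 3, now at (x=5, y=7)
  L: turn left, now facing South
  R: turn right, now facing West
Final: (x=5, y=7), facing West

Answer: Final position: (x=5, y=7), facing West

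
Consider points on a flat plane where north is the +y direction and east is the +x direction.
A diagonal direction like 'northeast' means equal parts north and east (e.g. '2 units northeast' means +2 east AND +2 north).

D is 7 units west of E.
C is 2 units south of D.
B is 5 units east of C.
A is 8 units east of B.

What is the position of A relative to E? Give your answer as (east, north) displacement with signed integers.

Place E at the origin (east=0, north=0).
  D is 7 units west of E: delta (east=-7, north=+0); D at (east=-7, north=0).
  C is 2 units south of D: delta (east=+0, north=-2); C at (east=-7, north=-2).
  B is 5 units east of C: delta (east=+5, north=+0); B at (east=-2, north=-2).
  A is 8 units east of B: delta (east=+8, north=+0); A at (east=6, north=-2).
Therefore A relative to E: (east=6, north=-2).

Answer: A is at (east=6, north=-2) relative to E.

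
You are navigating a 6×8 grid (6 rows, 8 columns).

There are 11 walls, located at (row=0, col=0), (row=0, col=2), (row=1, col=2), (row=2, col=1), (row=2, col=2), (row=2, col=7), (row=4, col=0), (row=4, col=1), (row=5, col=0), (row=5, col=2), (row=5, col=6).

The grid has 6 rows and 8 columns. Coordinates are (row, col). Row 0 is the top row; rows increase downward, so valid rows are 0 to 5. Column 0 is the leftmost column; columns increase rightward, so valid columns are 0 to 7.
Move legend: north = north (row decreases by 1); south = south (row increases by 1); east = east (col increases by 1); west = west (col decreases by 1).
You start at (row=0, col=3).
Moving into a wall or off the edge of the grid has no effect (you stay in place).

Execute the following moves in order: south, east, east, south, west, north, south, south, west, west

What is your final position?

Start: (row=0, col=3)
  south (south): (row=0, col=3) -> (row=1, col=3)
  east (east): (row=1, col=3) -> (row=1, col=4)
  east (east): (row=1, col=4) -> (row=1, col=5)
  south (south): (row=1, col=5) -> (row=2, col=5)
  west (west): (row=2, col=5) -> (row=2, col=4)
  north (north): (row=2, col=4) -> (row=1, col=4)
  south (south): (row=1, col=4) -> (row=2, col=4)
  south (south): (row=2, col=4) -> (row=3, col=4)
  west (west): (row=3, col=4) -> (row=3, col=3)
  west (west): (row=3, col=3) -> (row=3, col=2)
Final: (row=3, col=2)

Answer: Final position: (row=3, col=2)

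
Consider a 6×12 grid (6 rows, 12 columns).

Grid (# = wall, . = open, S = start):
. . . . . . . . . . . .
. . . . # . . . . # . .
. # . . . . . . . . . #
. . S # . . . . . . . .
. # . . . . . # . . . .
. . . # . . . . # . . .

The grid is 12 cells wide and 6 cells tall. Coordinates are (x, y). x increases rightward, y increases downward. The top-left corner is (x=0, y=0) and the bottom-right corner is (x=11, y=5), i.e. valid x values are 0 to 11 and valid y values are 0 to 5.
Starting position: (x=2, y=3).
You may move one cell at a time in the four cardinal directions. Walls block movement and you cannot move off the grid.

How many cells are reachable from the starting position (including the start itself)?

Answer: Reachable cells: 63

Derivation:
BFS flood-fill from (x=2, y=3):
  Distance 0: (x=2, y=3)
  Distance 1: (x=2, y=2), (x=1, y=3), (x=2, y=4)
  Distance 2: (x=2, y=1), (x=3, y=2), (x=0, y=3), (x=3, y=4), (x=2, y=5)
  Distance 3: (x=2, y=0), (x=1, y=1), (x=3, y=1), (x=0, y=2), (x=4, y=2), (x=0, y=4), (x=4, y=4), (x=1, y=5)
  Distance 4: (x=1, y=0), (x=3, y=0), (x=0, y=1), (x=5, y=2), (x=4, y=3), (x=5, y=4), (x=0, y=5), (x=4, y=5)
  Distance 5: (x=0, y=0), (x=4, y=0), (x=5, y=1), (x=6, y=2), (x=5, y=3), (x=6, y=4), (x=5, y=5)
  Distance 6: (x=5, y=0), (x=6, y=1), (x=7, y=2), (x=6, y=3), (x=6, y=5)
  Distance 7: (x=6, y=0), (x=7, y=1), (x=8, y=2), (x=7, y=3), (x=7, y=5)
  Distance 8: (x=7, y=0), (x=8, y=1), (x=9, y=2), (x=8, y=3)
  Distance 9: (x=8, y=0), (x=10, y=2), (x=9, y=3), (x=8, y=4)
  Distance 10: (x=9, y=0), (x=10, y=1), (x=10, y=3), (x=9, y=4)
  Distance 11: (x=10, y=0), (x=11, y=1), (x=11, y=3), (x=10, y=4), (x=9, y=5)
  Distance 12: (x=11, y=0), (x=11, y=4), (x=10, y=5)
  Distance 13: (x=11, y=5)
Total reachable: 63 (grid has 63 open cells total)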